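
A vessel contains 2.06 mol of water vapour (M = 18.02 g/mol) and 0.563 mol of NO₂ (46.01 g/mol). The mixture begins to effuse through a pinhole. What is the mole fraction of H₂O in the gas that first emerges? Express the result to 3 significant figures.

Rate_i ∝ x_i/√M_i (Graham's law weighted by mole fraction), so the effusate composition follows n_i/√M_i.
Mole fraction of H₂O in the effusate = (n_H₂O/√M_H₂O) / (n_H₂O/√M_H₂O + n_NO₂/√M_NO₂)
= (2.06/√18.02) / (2.06/√18.02 + 0.563/√46.01) = 0.4853/(0.4853 + 0.08300) = 0.854.

0.854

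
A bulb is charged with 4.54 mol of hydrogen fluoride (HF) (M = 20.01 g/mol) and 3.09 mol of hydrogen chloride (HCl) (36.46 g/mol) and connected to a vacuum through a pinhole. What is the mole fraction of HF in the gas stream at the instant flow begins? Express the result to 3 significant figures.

Rate_i ∝ x_i/√M_i (Graham's law weighted by mole fraction), so the effusate composition follows n_i/√M_i.
x_HF(eff) = (n_HF/√M_HF) / (n_HF/√M_HF + n_HCl/√M_HCl)
= (4.54/√20.01) / (4.54/√20.01 + 3.09/√36.46) = 1.015/(1.015 + 0.5117) = 0.665.

0.665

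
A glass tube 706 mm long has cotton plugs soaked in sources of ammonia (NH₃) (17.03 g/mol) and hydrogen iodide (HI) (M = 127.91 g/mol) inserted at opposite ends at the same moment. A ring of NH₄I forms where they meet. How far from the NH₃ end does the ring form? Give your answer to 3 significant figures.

517 mm

Graham's law gives d_NH₃/d_HI = rate_NH₃/rate_HI = √(M_HI/M_NH₃) = √(127.91/17.03) = 2.741.
With d_NH₃ + d_HI = 706 mm, d_HI = 706/(1 + 2.741) = 188.7 mm.
d_NH₃ = 706 − 188.7 = 517 mm.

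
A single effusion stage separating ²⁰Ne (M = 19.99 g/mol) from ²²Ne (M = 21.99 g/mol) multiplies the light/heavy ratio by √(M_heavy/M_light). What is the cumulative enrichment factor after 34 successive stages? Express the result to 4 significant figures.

After 34 stages the ratio has grown by (√(21.99/19.99))^34 = (21.99/19.99)^(34/2).
= 1.10005^17 = 5.058.

5.058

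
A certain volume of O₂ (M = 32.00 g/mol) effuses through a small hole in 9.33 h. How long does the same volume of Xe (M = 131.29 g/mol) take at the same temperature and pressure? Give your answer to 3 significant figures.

Using Graham's law: t_Xe/t_O₂ = √(M_Xe/M_O₂) = √(131.29/32.00) = √4.103 = 2.026.
So the time for Xe is 9.33 × 2.026 = 18.9 h.

18.9 h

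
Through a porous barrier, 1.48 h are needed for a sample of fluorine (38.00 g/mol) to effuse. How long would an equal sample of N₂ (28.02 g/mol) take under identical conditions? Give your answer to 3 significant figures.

1.27 h

From Graham's law, t_N₂/t_F₂ = √(M_N₂/M_F₂) = √(28.02/38.00) = √0.7374 = 0.8587.
So the time for N₂ is 1.48 × 0.8587 = 1.27 h.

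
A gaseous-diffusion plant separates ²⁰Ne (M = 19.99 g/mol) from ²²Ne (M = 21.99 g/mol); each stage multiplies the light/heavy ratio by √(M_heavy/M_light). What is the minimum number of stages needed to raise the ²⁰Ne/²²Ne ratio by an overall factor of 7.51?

43

Single-stage factor α = √(21.99/19.99), so ln α = ½ ln(1.10005) = 0.04768.
Need α^N ≥ 7.51 ⇒ N ≥ ln(7.51) / ln α = 2.016 / 0.04768 = 42.29.
Minimum whole number of stages: N = 43.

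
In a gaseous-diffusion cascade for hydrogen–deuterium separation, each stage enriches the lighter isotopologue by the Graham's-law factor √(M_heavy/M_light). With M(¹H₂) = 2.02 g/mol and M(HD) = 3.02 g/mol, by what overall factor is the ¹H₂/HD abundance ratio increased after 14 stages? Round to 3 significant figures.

Each stage multiplies the ratio by α = √(3.02/2.02), so after 14 stages the overall factor is α^14 = (3.02/2.02)^(14/2).
= 1.49505^7 = 16.7.

16.7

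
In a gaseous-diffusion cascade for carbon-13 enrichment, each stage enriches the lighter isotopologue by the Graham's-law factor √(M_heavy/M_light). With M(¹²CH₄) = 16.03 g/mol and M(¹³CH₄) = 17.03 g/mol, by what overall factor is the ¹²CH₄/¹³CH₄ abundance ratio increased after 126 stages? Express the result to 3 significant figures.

Each stage multiplies the ratio by α = √(17.03/16.03), so after 126 stages the overall factor is α^126 = (17.03/16.03)^(126/2).
= 1.06238^63 = 45.3.

45.3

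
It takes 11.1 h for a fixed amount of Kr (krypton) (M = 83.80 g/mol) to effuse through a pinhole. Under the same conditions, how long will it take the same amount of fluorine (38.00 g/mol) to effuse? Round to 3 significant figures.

7.47 h

Graham's law gives t_F₂/t_Kr = √(M_F₂/M_Kr) = √(38.00/83.80) = √0.4535 = 0.6734.
So the time for F₂ is 11.1 × 0.6734 = 7.47 h.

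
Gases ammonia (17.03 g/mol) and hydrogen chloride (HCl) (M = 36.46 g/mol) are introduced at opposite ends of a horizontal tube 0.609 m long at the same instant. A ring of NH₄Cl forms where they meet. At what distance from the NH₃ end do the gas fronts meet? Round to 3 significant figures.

0.362 m

Distances travelled in equal time are proportional to diffusion rates, so d_NH₃/d_HCl = √(M_HCl/M_NH₃) = √(36.46/17.03) = 1.463.
With d_NH₃ + d_HCl = 0.609 m, d_HCl = 0.609/(1 + 1.463) = 0.2472 m.
d_NH₃ = 0.609 − 0.2472 = 0.362 m.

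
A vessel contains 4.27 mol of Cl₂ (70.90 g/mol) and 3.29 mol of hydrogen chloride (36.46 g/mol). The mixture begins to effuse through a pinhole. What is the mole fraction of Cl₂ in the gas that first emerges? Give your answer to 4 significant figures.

0.4821

Rate_i ∝ x_i/√M_i (Graham's law weighted by mole fraction), so the effusate composition follows n_i/√M_i.
x_Cl₂(eff) = (n_Cl₂/√M_Cl₂) / (n_Cl₂/√M_Cl₂ + n_HCl/√M_HCl)
= (4.27/√70.90) / (4.27/√70.90 + 3.29/√36.46) = 0.5071/(0.5071 + 0.5449) = 0.4821.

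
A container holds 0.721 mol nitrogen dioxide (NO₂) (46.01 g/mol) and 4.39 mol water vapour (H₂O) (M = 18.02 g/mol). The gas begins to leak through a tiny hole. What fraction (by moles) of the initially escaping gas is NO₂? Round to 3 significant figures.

0.0932

The effusion rate of species i is ∝ p_i/√M_i ∝ n_i/√M_i.
x_NO₂(eff) = (n_NO₂/√M_NO₂) / (n_NO₂/√M_NO₂ + n_H₂O/√M_H₂O)
= (0.721/√46.01) / (0.721/√46.01 + 4.39/√18.02) = 0.1063/(0.1063 + 1.034) = 0.0932.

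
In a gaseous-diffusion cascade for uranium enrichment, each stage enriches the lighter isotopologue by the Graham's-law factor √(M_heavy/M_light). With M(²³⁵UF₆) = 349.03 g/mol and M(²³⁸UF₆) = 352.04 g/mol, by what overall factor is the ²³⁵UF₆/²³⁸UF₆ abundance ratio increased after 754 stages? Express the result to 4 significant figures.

25.46

The single-stage factor is √(M_heavy/M_light), so 754 stages give [√(352.04/349.03)]^754 = (352.04/349.03)^(754/2).
= 1.00862^377 = 25.46.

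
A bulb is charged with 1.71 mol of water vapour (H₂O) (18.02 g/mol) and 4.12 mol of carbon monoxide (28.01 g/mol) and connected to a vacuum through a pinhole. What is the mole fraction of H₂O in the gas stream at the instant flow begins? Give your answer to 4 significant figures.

Each component's effusion rate ∝ (its partial pressure)·(1/√M) ∝ n_i/√M_i.
So x_H₂O in the escaping gas = (n_H₂O/√M_H₂O) / Σ(n_i/√M_i)
= (1.71/√18.02) / (1.71/√18.02 + 4.12/√28.01) = 0.4028/(0.4028 + 0.7785) = 0.3410.

0.3410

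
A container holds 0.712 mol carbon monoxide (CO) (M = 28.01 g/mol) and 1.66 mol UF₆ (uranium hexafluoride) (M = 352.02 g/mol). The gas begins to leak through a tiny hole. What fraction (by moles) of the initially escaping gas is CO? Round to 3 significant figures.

Effusion rate of each component ∝ n_i/√M_i (partial pressure × 1/√M).
Mole fraction of CO in the effusate = (n_CO/√M_CO) / (n_CO/√M_CO + n_UF₆/√M_UF₆)
= (0.712/√28.01) / (0.712/√28.01 + 1.66/√352.02) = 0.1345/(0.1345 + 0.08848) = 0.603.

0.603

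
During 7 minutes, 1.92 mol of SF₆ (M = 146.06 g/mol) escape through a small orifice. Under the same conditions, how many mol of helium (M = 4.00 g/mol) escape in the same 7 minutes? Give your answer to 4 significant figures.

11.60 mol

Since effusion rate ∝ 1/√M, rate_He/rate_SF₆ = √(M_SF₆/M_He) = √(146.06/4.00) = √36.52 = 6.043.
So the amount for He is 1.92 × 6.043 = 11.60 mol.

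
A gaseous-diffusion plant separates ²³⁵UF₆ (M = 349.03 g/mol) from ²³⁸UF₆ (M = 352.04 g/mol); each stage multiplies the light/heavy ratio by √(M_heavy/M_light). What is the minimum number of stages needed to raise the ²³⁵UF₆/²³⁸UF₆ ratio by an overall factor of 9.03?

Single-stage factor α = √(352.04/349.03), so ln α = ½ ln(1.00862) = 0.004293.
Need α^N ≥ 9.03 ⇒ N ≥ ln(9.03) / ln α = 2.201 / 0.004293 = 512.54.
Minimum whole number of stages: N = 513.

513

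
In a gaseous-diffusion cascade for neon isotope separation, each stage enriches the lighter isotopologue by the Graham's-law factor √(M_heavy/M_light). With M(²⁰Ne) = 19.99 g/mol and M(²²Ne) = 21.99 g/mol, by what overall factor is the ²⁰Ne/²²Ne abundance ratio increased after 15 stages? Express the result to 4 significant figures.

2.045

The single-stage factor is √(M_heavy/M_light), so 15 stages give [√(21.99/19.99)]^15 = (21.99/19.99)^(15/2).
= 1.10005^(15/2) = 2.045.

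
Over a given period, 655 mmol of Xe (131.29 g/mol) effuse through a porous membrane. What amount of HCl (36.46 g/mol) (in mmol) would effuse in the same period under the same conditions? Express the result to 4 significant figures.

Graham's law gives rate_HCl/rate_Xe = √(M_Xe/M_HCl) = √(131.29/36.46) = √3.601 = 1.898.
So the amount for HCl is 655 × 1.898 = 1243 mmol.

1243 mmol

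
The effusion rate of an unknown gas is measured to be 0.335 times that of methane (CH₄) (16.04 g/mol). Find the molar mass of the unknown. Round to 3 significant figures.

143 g/mol

Since effusion rate ∝ 1/√M, rate_X/rate_CH₄ = √(M_CH₄/M_X).
0.335 = √(16.04/M_X)
M_X = 16.04 / 0.335² = 16.04 / 0.1122 = 143 g/mol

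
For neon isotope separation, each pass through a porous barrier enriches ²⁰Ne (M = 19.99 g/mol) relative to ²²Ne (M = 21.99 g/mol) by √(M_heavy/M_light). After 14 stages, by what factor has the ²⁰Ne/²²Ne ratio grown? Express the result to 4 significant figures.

1.949

The single-stage factor is √(M_heavy/M_light), so 14 stages give [√(21.99/19.99)]^14 = (21.99/19.99)^(14/2).
= 1.10005^7 = 1.949.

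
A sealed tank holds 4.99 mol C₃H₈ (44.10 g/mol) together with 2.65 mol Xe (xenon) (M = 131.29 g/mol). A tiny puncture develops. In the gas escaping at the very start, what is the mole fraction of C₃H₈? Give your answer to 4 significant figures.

Each component's effusion rate ∝ (its partial pressure)·(1/√M) ∝ n_i/√M_i.
x_C₃H₈(eff) = (n_C₃H₈/√M_C₃H₈) / (n_C₃H₈/√M_C₃H₈ + n_Xe/√M_Xe)
= (4.99/√44.10) / (4.99/√44.10 + 2.65/√131.29) = 0.7514/(0.7514 + 0.2313) = 0.7647.

0.7647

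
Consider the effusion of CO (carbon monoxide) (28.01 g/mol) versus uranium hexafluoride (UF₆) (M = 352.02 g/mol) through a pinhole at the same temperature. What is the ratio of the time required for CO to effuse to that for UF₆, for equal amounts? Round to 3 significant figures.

0.282

Graham's law gives t_CO/t_UF₆ = √(M_CO/M_UF₆) = √(28.01/352.02) = √0.07957 = 0.282.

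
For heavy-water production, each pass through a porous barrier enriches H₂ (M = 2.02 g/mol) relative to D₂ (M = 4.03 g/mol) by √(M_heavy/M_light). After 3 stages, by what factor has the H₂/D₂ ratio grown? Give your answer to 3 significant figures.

The single-stage factor is √(M_heavy/M_light), so 3 stages give [√(4.03/2.02)]^3 = (4.03/2.02)^(3/2).
= 1.99505^(3/2) = 2.82.

2.82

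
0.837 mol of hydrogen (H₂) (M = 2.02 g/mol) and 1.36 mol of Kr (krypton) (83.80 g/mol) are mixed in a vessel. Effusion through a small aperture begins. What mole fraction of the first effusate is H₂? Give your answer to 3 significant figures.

Effusion rate of each component ∝ n_i/√M_i (partial pressure × 1/√M).
Mole fraction of H₂ in the effusate = (n_H₂/√M_H₂) / (n_H₂/√M_H₂ + n_Kr/√M_Kr)
= (0.837/√2.02) / (0.837/√2.02 + 1.36/√83.80) = 0.5889/(0.5889 + 0.1486) = 0.799.

0.799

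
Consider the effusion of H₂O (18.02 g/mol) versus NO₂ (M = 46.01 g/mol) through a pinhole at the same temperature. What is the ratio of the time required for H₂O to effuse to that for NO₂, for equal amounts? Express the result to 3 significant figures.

Since effusion rate ∝ 1/√M, t_H₂O/t_NO₂ = √(M_H₂O/M_NO₂) = √(18.02/46.01) = √0.3917 = 0.626.

0.626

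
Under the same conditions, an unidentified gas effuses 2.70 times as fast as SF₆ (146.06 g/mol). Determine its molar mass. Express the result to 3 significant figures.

Since effusion rate ∝ 1/√M, rate_X/rate_SF₆ = √(M_SF₆/M_X).
2.70 = √(146.06/M_X)
M_X = 146.06 / 2.70² = 146.06 / 7.290 = 20.0 g/mol

20.0 g/mol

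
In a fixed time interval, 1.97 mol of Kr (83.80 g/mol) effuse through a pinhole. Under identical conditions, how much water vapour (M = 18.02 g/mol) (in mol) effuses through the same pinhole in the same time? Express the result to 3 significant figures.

Using Graham's law: rate_H₂O/rate_Kr = √(M_Kr/M_H₂O) = √(83.80/18.02) = √4.650 = 2.156.
So the amount for H₂O is 1.97 × 2.156 = 4.25 mol.

4.25 mol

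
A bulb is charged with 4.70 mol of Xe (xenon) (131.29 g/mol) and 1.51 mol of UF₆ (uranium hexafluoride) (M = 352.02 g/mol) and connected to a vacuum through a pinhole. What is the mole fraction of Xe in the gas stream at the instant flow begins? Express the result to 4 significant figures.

Effusion rate of each component ∝ n_i/√M_i (partial pressure × 1/√M).
Mole fraction of Xe in the effusate = (n_Xe/√M_Xe) / (n_Xe/√M_Xe + n_UF₆/√M_UF₆)
= (4.70/√131.29) / (4.70/√131.29 + 1.51/√352.02) = 0.4102/(0.4102 + 0.08048) = 0.8360.

0.8360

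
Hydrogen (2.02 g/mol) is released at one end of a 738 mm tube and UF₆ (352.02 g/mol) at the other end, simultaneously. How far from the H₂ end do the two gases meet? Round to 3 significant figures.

Distances travelled in equal time are proportional to diffusion rates, so d_H₂/d_UF₆ = √(M_UF₆/M_H₂) = √(352.02/2.02) = 13.20.
With d_H₂ + d_UF₆ = 738 mm, d_UF₆ = 738/(1 + 13.20) = 51.97 mm.
d_H₂ = 738 − 51.97 = 686 mm.

686 mm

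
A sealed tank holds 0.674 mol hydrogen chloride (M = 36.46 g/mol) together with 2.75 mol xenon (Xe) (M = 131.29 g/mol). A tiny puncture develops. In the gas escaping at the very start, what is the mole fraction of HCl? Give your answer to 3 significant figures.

Rate_i ∝ x_i/√M_i (Graham's law weighted by mole fraction), so the effusate composition follows n_i/√M_i.
So x_HCl in the escaping gas = (n_HCl/√M_HCl) / Σ(n_i/√M_i)
= (0.674/√36.46) / (0.674/√36.46 + 2.75/√131.29) = 0.1116/(0.1116 + 0.2400) = 0.317.

0.317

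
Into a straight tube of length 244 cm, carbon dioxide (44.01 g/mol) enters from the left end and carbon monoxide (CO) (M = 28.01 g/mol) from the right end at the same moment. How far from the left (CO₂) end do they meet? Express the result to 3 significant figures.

108 cm

Distances travelled in equal time are proportional to diffusion rates, so d_CO₂/d_CO = √(M_CO/M_CO₂) = √(28.01/44.01) = 0.7978.
With d_CO₂ + d_CO = 244 cm, d_CO = 244/(1 + 0.7978) = 135.7 cm.
d_CO₂ = 244 − 135.7 = 108 cm.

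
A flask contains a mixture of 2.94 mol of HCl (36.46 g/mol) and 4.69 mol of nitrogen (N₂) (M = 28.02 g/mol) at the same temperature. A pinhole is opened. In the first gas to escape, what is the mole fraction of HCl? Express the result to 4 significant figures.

The effusion rate of species i is ∝ p_i/√M_i ∝ n_i/√M_i.
So x_HCl in the escaping gas = (n_HCl/√M_HCl) / Σ(n_i/√M_i)
= (2.94/√36.46) / (2.94/√36.46 + 4.69/√28.02) = 0.4869/(0.4869 + 0.8860) = 0.3546.

0.3546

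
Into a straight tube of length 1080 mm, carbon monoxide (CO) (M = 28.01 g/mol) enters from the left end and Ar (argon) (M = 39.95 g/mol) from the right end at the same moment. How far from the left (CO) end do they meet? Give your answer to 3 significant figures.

588 mm

The fronts meet when d_CO + d_Ar = L with d_CO/d_Ar = √(M_Ar/M_CO) (Graham's law). Here √(M_Ar/M_CO) = √(39.95/28.01) = 1.194.
With d_CO + d_Ar = 1080 mm, d_Ar = 1080/(1 + 1.194) = 492.2 mm.
d_CO = 1080 − 492.2 = 588 mm.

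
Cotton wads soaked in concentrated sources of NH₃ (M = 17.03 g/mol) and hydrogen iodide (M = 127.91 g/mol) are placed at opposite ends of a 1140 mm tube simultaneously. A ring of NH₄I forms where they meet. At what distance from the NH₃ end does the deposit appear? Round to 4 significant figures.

835.2 mm

In equal time, each gas travels a distance ∝ its rate ∝ 1/√M, so d_NH₃/d_HI = √(M_HI/M_NH₃) = √(127.91/17.03) = 2.741.
With d_NH₃ + d_HI = 1140 mm, d_HI = 1140/(1 + 2.741) = 304.8 mm.
d_NH₃ = 1140 − 304.8 = 835.2 mm.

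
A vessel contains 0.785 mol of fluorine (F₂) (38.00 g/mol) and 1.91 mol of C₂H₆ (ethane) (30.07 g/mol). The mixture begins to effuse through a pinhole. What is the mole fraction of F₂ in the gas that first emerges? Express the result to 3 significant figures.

0.268

The effusion rate of species i is ∝ p_i/√M_i ∝ n_i/√M_i.
Mole fraction of F₂ in the effusate = (n_F₂/√M_F₂) / (n_F₂/√M_F₂ + n_C₂H₆/√M_C₂H₆)
= (0.785/√38.00) / (0.785/√38.00 + 1.91/√30.07) = 0.1273/(0.1273 + 0.3483) = 0.268.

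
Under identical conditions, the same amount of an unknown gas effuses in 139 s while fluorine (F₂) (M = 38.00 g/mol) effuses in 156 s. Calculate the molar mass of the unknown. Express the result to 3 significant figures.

30.2 g/mol

From Graham's law, t_X/t_F₂ = √(M_X/M_F₂).
139/156 = 0.8910 = √(M_X/38.00)
M_X = 38.00 × 0.8910² = 38.00 × 0.7939 = 30.2 g/mol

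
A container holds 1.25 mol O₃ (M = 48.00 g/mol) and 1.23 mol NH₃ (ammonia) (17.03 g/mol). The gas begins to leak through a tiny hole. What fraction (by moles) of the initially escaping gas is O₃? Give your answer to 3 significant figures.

0.377

The effusion rate of species i is ∝ p_i/√M_i ∝ n_i/√M_i.
Mole fraction of O₃ in the effusate = (n_O₃/√M_O₃) / (n_O₃/√M_O₃ + n_NH₃/√M_NH₃)
= (1.25/√48.00) / (1.25/√48.00 + 1.23/√17.03) = 0.1804/(0.1804 + 0.2981) = 0.377.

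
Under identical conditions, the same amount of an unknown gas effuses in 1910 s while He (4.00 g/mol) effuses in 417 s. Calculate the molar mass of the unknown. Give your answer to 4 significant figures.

83.92 g/mol

From Graham's law, t_X/t_He = √(M_X/M_He).
1910/417 = 4.580 = √(M_X/4.00)
M_X = 4.00 × 4.580² = 4.00 × 20.98 = 83.92 g/mol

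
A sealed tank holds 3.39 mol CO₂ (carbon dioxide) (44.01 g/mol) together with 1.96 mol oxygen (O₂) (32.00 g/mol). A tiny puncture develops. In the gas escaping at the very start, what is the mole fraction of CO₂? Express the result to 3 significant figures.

0.596

The effusion rate of species i is ∝ p_i/√M_i ∝ n_i/√M_i.
x_CO₂(eff) = (n_CO₂/√M_CO₂) / (n_CO₂/√M_CO₂ + n_O₂/√M_O₂)
= (3.39/√44.01) / (3.39/√44.01 + 1.96/√32.00) = 0.5110/(0.5110 + 0.3465) = 0.596.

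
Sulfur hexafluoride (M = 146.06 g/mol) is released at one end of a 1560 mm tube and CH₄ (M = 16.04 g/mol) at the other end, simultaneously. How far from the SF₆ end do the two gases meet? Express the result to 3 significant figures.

388 mm

The fronts meet when d_SF₆ + d_CH₄ = L with d_SF₆/d_CH₄ = √(M_CH₄/M_SF₆) (Graham's law). Here √(M_CH₄/M_SF₆) = √(16.04/146.06) = 0.3314.
With d_SF₆ + d_CH₄ = 1560 mm, d_CH₄ = 1560/(1 + 0.3314) = 1172 mm.
d_SF₆ = 1560 − 1172 = 388 mm.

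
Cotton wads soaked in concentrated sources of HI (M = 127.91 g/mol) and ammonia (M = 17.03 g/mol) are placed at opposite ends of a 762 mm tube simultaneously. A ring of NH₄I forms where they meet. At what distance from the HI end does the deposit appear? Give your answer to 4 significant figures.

203.7 mm

The fronts meet when d_HI + d_NH₃ = L with d_HI/d_NH₃ = √(M_NH₃/M_HI) (Graham's law). Here √(M_NH₃/M_HI) = √(17.03/127.91) = 0.3649.
With d_HI + d_NH₃ = 762 mm, d_NH₃ = 762/(1 + 0.3649) = 558.3 mm.
d_HI = 762 − 558.3 = 203.7 mm.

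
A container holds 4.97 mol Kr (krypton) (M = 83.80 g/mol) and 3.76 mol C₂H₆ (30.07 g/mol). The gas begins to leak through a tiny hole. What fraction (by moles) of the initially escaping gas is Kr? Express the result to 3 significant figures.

0.442

The effusion rate of species i is ∝ p_i/√M_i ∝ n_i/√M_i.
So x_Kr in the escaping gas = (n_Kr/√M_Kr) / Σ(n_i/√M_i)
= (4.97/√83.80) / (4.97/√83.80 + 3.76/√30.07) = 0.5429/(0.5429 + 0.6857) = 0.442.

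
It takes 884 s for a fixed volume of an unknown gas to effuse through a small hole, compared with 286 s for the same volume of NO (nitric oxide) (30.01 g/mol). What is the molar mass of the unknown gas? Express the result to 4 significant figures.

From Graham's law, t_X/t_NO = √(M_X/M_NO).
884/286 = 3.091 = √(M_X/30.01)
M_X = 30.01 × 3.091² = 30.01 × 9.554 = 286.7 g/mol

286.7 g/mol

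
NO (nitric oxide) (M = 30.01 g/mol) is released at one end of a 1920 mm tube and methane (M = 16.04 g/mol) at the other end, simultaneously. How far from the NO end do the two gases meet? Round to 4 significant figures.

Distances travelled in equal time are proportional to diffusion rates, so d_NO/d_CH₄ = √(M_CH₄/M_NO) = √(16.04/30.01) = 0.7311.
With d_NO + d_CH₄ = 1920 mm, d_CH₄ = 1920/(1 + 0.7311) = 1109 mm.
d_NO = 1920 − 1109 = 810.9 mm.

810.9 mm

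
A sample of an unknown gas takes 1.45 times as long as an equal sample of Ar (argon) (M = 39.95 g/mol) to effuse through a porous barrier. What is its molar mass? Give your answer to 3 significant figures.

84.0 g/mol

Since effusion rate ∝ 1/√M, t_X/t_Ar = √(M_X/M_Ar).
1.45 = √(M_X/39.95)
M_X = 39.95 × 1.45² = 39.95 × 2.103 = 84.0 g/mol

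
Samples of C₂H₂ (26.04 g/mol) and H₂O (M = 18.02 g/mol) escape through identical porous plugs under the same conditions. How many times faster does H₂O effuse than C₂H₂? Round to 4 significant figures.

Since effusion rate ∝ 1/√M, rate_H₂O/rate_C₂H₂ = √(M_C₂H₂/M_H₂O) = √(26.04/18.02) = √1.445 = 1.202.

1.202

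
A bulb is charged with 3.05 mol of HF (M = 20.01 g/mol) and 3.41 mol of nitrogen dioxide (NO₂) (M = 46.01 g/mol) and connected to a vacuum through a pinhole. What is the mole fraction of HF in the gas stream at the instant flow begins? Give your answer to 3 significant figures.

0.576

Rate_i ∝ x_i/√M_i (Graham's law weighted by mole fraction), so the effusate composition follows n_i/√M_i.
So x_HF in the escaping gas = (n_HF/√M_HF) / Σ(n_i/√M_i)
= (3.05/√20.01) / (3.05/√20.01 + 3.41/√46.01) = 0.6818/(0.6818 + 0.5027) = 0.576.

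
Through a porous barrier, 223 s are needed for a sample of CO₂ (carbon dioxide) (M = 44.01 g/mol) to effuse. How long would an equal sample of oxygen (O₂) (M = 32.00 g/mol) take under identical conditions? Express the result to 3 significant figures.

Using Graham's law: t_O₂/t_CO₂ = √(M_O₂/M_CO₂) = √(32.00/44.01) = √0.7271 = 0.8527.
So the time for O₂ is 223 × 0.8527 = 190 s.

190 s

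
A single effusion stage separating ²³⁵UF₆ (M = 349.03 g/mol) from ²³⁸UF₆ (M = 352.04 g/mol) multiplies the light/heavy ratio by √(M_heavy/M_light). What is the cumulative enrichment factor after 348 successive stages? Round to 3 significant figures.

4.46

After 348 stages the ratio has grown by (√(352.04/349.03))^348 = (352.04/349.03)^(348/2).
= 1.00862^174 = 4.46.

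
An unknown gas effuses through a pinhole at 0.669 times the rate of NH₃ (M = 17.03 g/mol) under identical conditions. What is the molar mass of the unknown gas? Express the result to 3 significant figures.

38.1 g/mol

Graham's law gives rate_X/rate_NH₃ = √(M_NH₃/M_X).
0.669 = √(17.03/M_X)
M_X = 17.03 / 0.669² = 17.03 / 0.4476 = 38.1 g/mol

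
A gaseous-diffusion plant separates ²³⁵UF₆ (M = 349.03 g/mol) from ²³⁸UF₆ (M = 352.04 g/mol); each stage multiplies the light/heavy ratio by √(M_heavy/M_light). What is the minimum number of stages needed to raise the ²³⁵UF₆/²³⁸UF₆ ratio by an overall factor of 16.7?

656

Single-stage factor α = √(352.04/349.03), so ln α = ½ ln(1.00862) = 0.004293.
Need α^N ≥ 16.7 ⇒ N ≥ ln(16.7) / ln α = 2.815 / 0.004293 = 655.74.
So at least 656 stages are needed.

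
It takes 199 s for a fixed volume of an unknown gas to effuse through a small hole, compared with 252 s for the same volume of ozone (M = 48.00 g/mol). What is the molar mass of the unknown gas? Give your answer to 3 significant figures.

29.9 g/mol

Using Graham's law: t_X/t_O₃ = √(M_X/M_O₃).
199/252 = 0.7897 = √(M_X/48.00)
M_X = 48.00 × 0.7897² = 48.00 × 0.6236 = 29.9 g/mol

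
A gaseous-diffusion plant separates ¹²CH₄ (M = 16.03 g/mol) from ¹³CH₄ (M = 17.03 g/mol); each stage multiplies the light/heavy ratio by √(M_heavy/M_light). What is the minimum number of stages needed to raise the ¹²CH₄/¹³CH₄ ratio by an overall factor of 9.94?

With α = √(17.03/16.03) per stage, ln α = ½ ln(1.06238) = 0.03026.
Need α^N ≥ 9.94 ⇒ N ≥ ln(9.94) / ln α = 2.297 / 0.03026 = 75.90.
Minimum whole number of stages: N = 76.

76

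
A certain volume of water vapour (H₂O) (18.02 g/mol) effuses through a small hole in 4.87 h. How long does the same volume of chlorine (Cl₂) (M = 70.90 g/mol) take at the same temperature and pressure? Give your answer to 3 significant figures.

Using Graham's law: t_Cl₂/t_H₂O = √(M_Cl₂/M_H₂O) = √(70.90/18.02) = √3.935 = 1.984.
So the time for Cl₂ is 4.87 × 1.984 = 9.66 h.

9.66 h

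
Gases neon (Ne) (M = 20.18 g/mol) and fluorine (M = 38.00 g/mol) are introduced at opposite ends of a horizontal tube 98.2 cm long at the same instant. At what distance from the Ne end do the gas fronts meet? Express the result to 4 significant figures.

The fronts meet when d_Ne + d_F₂ = L with d_Ne/d_F₂ = √(M_F₂/M_Ne) (Graham's law). Here √(M_F₂/M_Ne) = √(38.00/20.18) = 1.372.
With d_Ne + d_F₂ = 98.2 cm, d_F₂ = 98.2/(1 + 1.372) = 41.40 cm.
d_Ne = 98.2 − 41.40 = 56.80 cm.

56.80 cm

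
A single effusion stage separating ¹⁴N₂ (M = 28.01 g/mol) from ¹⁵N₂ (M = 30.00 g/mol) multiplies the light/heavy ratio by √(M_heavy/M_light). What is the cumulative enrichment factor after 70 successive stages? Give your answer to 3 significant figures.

11.0

Each stage multiplies the ratio by α = √(30.00/28.01), so after 70 stages the overall factor is α^70 = (30.00/28.01)^(70/2).
= 1.07105^35 = 11.0.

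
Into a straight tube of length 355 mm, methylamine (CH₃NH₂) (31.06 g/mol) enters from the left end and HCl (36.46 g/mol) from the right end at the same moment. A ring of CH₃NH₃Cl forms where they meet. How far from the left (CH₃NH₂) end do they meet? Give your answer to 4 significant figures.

184.6 mm

Graham's law gives d_CH₃NH₂/d_HCl = rate_CH₃NH₂/rate_HCl = √(M_HCl/M_CH₃NH₂) = √(36.46/31.06) = 1.083.
With d_CH₃NH₂ + d_HCl = 355 mm, d_HCl = 355/(1 + 1.083) = 170.4 mm.
d_CH₃NH₂ = 355 − 170.4 = 184.6 mm.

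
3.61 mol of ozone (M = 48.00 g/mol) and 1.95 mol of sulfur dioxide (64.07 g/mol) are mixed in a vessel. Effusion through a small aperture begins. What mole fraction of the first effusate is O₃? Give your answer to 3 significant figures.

Rate_i ∝ x_i/√M_i (Graham's law weighted by mole fraction), so the effusate composition follows n_i/√M_i.
Mole fraction of O₃ in the effusate = (n_O₃/√M_O₃) / (n_O₃/√M_O₃ + n_SO₂/√M_SO₂)
= (3.61/√48.00) / (3.61/√48.00 + 1.95/√64.07) = 0.5211/(0.5211 + 0.2436) = 0.681.

0.681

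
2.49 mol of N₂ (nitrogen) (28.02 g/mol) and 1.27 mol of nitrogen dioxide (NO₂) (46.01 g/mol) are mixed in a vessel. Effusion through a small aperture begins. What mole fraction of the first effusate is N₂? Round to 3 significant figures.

Each component's effusion rate ∝ (its partial pressure)·(1/√M) ∝ n_i/√M_i.
x_N₂(eff) = (n_N₂/√M_N₂) / (n_N₂/√M_N₂ + n_NO₂/√M_NO₂)
= (2.49/√28.02) / (2.49/√28.02 + 1.27/√46.01) = 0.4704/(0.4704 + 0.1872) = 0.715.

0.715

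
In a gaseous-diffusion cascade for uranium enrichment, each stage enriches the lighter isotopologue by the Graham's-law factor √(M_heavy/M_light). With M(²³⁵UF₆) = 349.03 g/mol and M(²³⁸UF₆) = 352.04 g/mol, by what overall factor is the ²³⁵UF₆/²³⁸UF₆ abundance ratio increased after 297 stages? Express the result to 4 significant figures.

3.579

The single-stage factor is √(M_heavy/M_light), so 297 stages give [√(352.04/349.03)]^297 = (352.04/349.03)^(297/2).
= 1.00862^(297/2) = 3.579.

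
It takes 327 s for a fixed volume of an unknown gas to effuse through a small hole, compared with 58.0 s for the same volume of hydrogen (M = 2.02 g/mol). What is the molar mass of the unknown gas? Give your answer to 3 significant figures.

64.2 g/mol

Using Graham's law: t_X/t_H₂ = √(M_X/M_H₂).
327/58.0 = 5.638 = √(M_X/2.02)
M_X = 2.02 × 5.638² = 2.02 × 31.79 = 64.2 g/mol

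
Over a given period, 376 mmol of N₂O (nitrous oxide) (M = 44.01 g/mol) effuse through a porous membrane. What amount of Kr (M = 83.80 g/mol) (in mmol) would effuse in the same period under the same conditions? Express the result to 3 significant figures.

272 mmol

From Graham's law, rate_Kr/rate_N₂O = √(M_N₂O/M_Kr) = √(44.01/83.80) = √0.5252 = 0.7247.
So the amount for Kr is 376 × 0.7247 = 272 mmol.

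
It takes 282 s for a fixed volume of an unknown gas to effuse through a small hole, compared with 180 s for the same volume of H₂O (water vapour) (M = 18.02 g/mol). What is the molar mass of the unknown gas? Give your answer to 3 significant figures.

From Graham's law, t_X/t_H₂O = √(M_X/M_H₂O).
282/180 = 1.567 = √(M_X/18.02)
M_X = 18.02 × 1.567² = 18.02 × 2.454 = 44.2 g/mol

44.2 g/mol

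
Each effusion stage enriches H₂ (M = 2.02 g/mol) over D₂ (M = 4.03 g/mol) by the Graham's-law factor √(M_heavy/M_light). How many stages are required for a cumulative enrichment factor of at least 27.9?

Per stage α = (4.03/2.02)^(1/2) = 1.99505^0.5, giving ln α = 0.3453.
Need α^N ≥ 27.9 ⇒ N ≥ ln(27.9) / ln α = 3.329 / 0.3453 = 9.64.
So at least 10 stages are needed.

10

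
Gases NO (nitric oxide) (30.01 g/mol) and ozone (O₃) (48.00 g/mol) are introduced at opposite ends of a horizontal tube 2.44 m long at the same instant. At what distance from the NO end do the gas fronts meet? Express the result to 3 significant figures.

1.36 m

Graham's law gives d_NO/d_O₃ = rate_NO/rate_O₃ = √(M_O₃/M_NO) = √(48.00/30.01) = 1.265.
With d_NO + d_O₃ = 2.44 m, d_O₃ = 2.44/(1 + 1.265) = 1.077 m.
d_NO = 2.44 − 1.077 = 1.36 m.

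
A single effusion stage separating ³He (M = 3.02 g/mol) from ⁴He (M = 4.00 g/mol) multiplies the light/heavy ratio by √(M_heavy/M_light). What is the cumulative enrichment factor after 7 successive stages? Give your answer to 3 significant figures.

2.67

Overall factor = α^7 with α = √(4.00/3.02), i.e. (4.00/3.02)^(7/2).
= 1.32450^(7/2) = 2.67.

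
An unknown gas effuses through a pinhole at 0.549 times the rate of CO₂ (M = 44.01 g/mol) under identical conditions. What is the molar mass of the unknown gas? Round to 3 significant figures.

Since effusion rate ∝ 1/√M, rate_X/rate_CO₂ = √(M_CO₂/M_X).
0.549 = √(44.01/M_X)
M_X = 44.01 / 0.549² = 44.01 / 0.3014 = 146 g/mol

146 g/mol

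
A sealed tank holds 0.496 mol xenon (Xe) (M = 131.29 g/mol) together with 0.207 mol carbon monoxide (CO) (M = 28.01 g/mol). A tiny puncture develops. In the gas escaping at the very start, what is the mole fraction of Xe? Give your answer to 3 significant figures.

0.525

Each component's effusion rate ∝ (its partial pressure)·(1/√M) ∝ n_i/√M_i.
x_Xe(eff) = (n_Xe/√M_Xe) / (n_Xe/√M_Xe + n_CO/√M_CO)
= (0.496/√131.29) / (0.496/√131.29 + 0.207/√28.01) = 0.04329/(0.04329 + 0.03911) = 0.525.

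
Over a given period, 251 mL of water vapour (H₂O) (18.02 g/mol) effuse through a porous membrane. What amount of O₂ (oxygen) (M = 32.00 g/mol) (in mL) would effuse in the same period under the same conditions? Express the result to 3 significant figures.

By Graham's law, rate_O₂/rate_H₂O = √(M_H₂O/M_O₂) = √(18.02/32.00) = √0.5631 = 0.7504.
So the volume for O₂ is 251 × 0.7504 = 188 mL.

188 mL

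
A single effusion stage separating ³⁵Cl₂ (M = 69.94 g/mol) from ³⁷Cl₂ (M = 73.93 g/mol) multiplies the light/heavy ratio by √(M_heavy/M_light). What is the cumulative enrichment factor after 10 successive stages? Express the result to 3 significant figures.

1.32

After 10 stages the ratio has grown by (√(73.93/69.94))^10 = (73.93/69.94)^(10/2).
= 1.05705^5 = 1.32.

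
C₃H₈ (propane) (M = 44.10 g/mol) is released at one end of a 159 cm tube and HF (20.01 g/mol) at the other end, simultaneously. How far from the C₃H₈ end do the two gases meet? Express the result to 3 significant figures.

The fronts meet when d_C₃H₈ + d_HF = L with d_C₃H₈/d_HF = √(M_HF/M_C₃H₈) (Graham's law). Here √(M_HF/M_C₃H₈) = √(20.01/44.10) = 0.6736.
With d_C₃H₈ + d_HF = 159 cm, d_HF = 159/(1 + 0.6736) = 95.00 cm.
d_C₃H₈ = 159 − 95.00 = 64.0 cm.

64.0 cm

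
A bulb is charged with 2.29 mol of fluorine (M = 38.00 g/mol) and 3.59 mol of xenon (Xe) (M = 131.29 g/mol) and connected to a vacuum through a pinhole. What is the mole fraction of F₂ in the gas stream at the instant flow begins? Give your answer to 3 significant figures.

0.542

Rate_i ∝ x_i/√M_i (Graham's law weighted by mole fraction), so the effusate composition follows n_i/√M_i.
Mole fraction of F₂ in the effusate = (n_F₂/√M_F₂) / (n_F₂/√M_F₂ + n_Xe/√M_Xe)
= (2.29/√38.00) / (2.29/√38.00 + 3.59/√131.29) = 0.3715/(0.3715 + 0.3133) = 0.542.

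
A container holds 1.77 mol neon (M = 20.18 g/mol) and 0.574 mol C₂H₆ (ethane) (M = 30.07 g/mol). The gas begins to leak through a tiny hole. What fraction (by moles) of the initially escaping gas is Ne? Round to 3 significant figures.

The effusion rate of species i is ∝ p_i/√M_i ∝ n_i/√M_i.
Mole fraction of Ne in the effusate = (n_Ne/√M_Ne) / (n_Ne/√M_Ne + n_C₂H₆/√M_C₂H₆)
= (1.77/√20.18) / (1.77/√20.18 + 0.574/√30.07) = 0.3940/(0.3940 + 0.1047) = 0.790.

0.790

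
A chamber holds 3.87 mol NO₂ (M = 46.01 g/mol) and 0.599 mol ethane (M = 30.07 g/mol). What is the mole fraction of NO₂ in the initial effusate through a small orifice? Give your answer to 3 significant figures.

Rate_i ∝ x_i/√M_i (Graham's law weighted by mole fraction), so the effusate composition follows n_i/√M_i.
So x_NO₂ in the escaping gas = (n_NO₂/√M_NO₂) / Σ(n_i/√M_i)
= (3.87/√46.01) / (3.87/√46.01 + 0.599/√30.07) = 0.5705/(0.5705 + 0.1092) = 0.839.

0.839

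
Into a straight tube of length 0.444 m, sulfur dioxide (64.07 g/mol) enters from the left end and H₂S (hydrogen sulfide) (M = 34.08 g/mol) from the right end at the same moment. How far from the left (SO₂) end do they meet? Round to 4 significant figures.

0.1873 m

The fronts meet when d_SO₂ + d_H₂S = L with d_SO₂/d_H₂S = √(M_H₂S/M_SO₂) (Graham's law). Here √(M_H₂S/M_SO₂) = √(34.08/64.07) = 0.7293.
With d_SO₂ + d_H₂S = 0.444 m, d_H₂S = 0.444/(1 + 0.7293) = 0.2567 m.
d_SO₂ = 0.444 − 0.2567 = 0.1873 m.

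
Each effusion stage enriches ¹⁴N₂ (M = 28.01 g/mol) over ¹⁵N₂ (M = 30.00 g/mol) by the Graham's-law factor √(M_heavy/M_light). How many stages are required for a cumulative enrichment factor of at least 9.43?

66

Per stage α = (30.00/28.01)^(1/2) = 1.07105^0.5, giving ln α = 0.03432.
Need α^N ≥ 9.43 ⇒ N ≥ ln(9.43) / ln α = 2.244 / 0.03432 = 65.39.
Minimum whole number of stages: N = 66.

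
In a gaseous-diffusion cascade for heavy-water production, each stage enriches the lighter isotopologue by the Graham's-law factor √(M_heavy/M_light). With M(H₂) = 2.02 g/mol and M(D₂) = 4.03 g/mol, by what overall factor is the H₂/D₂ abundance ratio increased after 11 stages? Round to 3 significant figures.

After 11 stages the ratio has grown by (√(4.03/2.02))^11 = (4.03/2.02)^(11/2).
= 1.99505^(11/2) = 44.6.

44.6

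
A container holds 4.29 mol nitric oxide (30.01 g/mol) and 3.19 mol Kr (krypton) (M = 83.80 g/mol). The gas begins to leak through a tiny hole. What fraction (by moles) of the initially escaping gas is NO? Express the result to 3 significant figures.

0.692

The effusion rate of species i is ∝ p_i/√M_i ∝ n_i/√M_i.
x_NO(eff) = (n_NO/√M_NO) / (n_NO/√M_NO + n_Kr/√M_Kr)
= (4.29/√30.01) / (4.29/√30.01 + 3.19/√83.80) = 0.7831/(0.7831 + 0.3485) = 0.692.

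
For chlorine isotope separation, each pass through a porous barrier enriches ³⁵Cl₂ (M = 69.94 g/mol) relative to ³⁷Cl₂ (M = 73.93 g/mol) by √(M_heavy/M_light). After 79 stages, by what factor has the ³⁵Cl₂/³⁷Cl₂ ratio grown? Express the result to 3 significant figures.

8.95

After 79 stages the ratio has grown by (√(73.93/69.94))^79 = (73.93/69.94)^(79/2).
= 1.05705^(79/2) = 8.95.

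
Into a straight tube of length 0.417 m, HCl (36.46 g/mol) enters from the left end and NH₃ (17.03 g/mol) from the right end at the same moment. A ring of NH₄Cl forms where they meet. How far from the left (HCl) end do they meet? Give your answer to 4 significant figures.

0.1693 m

The fronts meet when d_HCl + d_NH₃ = L with d_HCl/d_NH₃ = √(M_NH₃/M_HCl) (Graham's law). Here √(M_NH₃/M_HCl) = √(17.03/36.46) = 0.6834.
With d_HCl + d_NH₃ = 0.417 m, d_NH₃ = 0.417/(1 + 0.6834) = 0.2477 m.
d_HCl = 0.417 − 0.2477 = 0.1693 m.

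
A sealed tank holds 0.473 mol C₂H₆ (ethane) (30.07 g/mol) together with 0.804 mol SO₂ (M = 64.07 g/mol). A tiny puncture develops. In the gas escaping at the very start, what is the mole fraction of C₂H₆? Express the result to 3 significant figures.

Rate_i ∝ x_i/√M_i (Graham's law weighted by mole fraction), so the effusate composition follows n_i/√M_i.
Mole fraction of C₂H₆ in the effusate = (n_C₂H₆/√M_C₂H₆) / (n_C₂H₆/√M_C₂H₆ + n_SO₂/√M_SO₂)
= (0.473/√30.07) / (0.473/√30.07 + 0.804/√64.07) = 0.08626/(0.08626 + 0.1004) = 0.462.

0.462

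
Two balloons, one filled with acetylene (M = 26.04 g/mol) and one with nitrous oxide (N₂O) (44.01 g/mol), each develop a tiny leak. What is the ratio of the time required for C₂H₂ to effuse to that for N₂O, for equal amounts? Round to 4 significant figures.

0.7692

From Graham's law, t_C₂H₂/t_N₂O = √(M_C₂H₂/M_N₂O) = √(26.04/44.01) = √0.5917 = 0.7692.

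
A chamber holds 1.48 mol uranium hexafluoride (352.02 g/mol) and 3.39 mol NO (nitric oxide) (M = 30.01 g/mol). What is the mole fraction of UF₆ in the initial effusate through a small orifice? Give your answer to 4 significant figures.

0.1131

Effusion rate of each component ∝ n_i/√M_i (partial pressure × 1/√M).
x_UF₆(eff) = (n_UF₆/√M_UF₆) / (n_UF₆/√M_UF₆ + n_NO/√M_NO)
= (1.48/√352.02) / (1.48/√352.02 + 3.39/√30.01) = 0.07888/(0.07888 + 0.6188) = 0.1131.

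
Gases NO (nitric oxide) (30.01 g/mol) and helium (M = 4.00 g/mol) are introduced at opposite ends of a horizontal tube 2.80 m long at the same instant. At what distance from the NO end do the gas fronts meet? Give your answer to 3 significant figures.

0.749 m

Graham's law gives d_NO/d_He = rate_NO/rate_He = √(M_He/M_NO) = √(4.00/30.01) = 0.3651.
With d_NO + d_He = 2.80 m, d_He = 2.80/(1 + 0.3651) = 2.051 m.
d_NO = 2.80 − 2.051 = 0.749 m.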